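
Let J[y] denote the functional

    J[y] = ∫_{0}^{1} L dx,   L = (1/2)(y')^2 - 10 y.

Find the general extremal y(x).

The Lagrangian is L = (1/2)(y')^2 - 10 y.
∂L/∂y = -10.
∂L/∂y' = y'.
The Euler-Lagrange equation d/dx(∂L/∂y') − ∂L/∂y = 0 becomes:
    y'' + 10 = 0
General solution: y(x) = -5 x^2 + A x + B, where A and B are arbitrary constants fixed by the endpoint conditions.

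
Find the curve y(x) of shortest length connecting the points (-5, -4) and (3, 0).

Arc-length functional: J[y] = ∫ sqrt(1 + (y')^2) dx.
Lagrangian L = sqrt(1 + (y')^2) has no explicit y dependence, so ∂L/∂y = 0 and the Euler-Lagrange equation gives
    d/dx( y' / sqrt(1 + (y')^2) ) = 0  ⇒  y' / sqrt(1 + (y')^2) = const.
Hence y' is constant, so y(x) is affine.
Fitting the endpoints (-5, -4) and (3, 0):
    slope m = (0 − (-4)) / (3 − (-5)) = 1/2,
    intercept c = (-4) − m·(-5) = -3/2.
Extremal: y(x) = (1/2) x - 3/2.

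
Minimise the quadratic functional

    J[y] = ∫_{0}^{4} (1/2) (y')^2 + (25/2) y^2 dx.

The Lagrangian is L = (1/2) (y')^2 + (25/2) y^2.
Compute ∂L/∂y = 25y, ∂L/∂y' = y'.
The Euler-Lagrange equation d/dx(∂L/∂y') − ∂L/∂y = 0 reduces to
    y'' − 25 y = 0.
Its general solution is
    y(x) = A e^(5x) + B e^(−5x),
with A, B fixed by the endpoint conditions.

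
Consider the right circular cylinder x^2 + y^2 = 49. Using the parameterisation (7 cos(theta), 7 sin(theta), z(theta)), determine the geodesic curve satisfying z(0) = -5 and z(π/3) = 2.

Parameterise the cylinder of radius R = 7 as
    r(θ) = (7 cos θ, 7 sin θ, z(θ)).
The arc-length element is
    ds = sqrt(49 + (dz/dθ)^2) dθ,
so the Lagrangian is L = sqrt(49 + z'^2).
L depends on z' only, not on z or θ, so ∂L/∂z = 0 and
    ∂L/∂z' = z' / sqrt(49 + z'^2).
The Euler-Lagrange equation gives
    d/dθ( z' / sqrt(49 + z'^2) ) = 0,
so z' is constant. Integrating once:
    z(θ) = a θ + b,
a helix on the cylinder (a straight line when the cylinder is unrolled). The constants a, b are determined by the endpoint conditions.
With endpoint conditions z(0) = -5 and z(π/3) = 2: from z(0) = b we get b = -5, and a·π/3 + -5 = 2 gives a = 21/π, so
    z(θ) = (21/π) θ − 5.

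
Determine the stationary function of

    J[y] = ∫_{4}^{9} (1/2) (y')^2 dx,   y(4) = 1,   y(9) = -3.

The Lagrangian is L = (1/2) (y')^2.
Compute ∂L/∂y = 0, ∂L/∂y' = y'.
The Euler-Lagrange equation d/dx(∂L/∂y') − ∂L/∂y = 0 reduces to
    y'' = 0.
Its general solution is
    y(x) = A x + B,
with A, B fixed by the endpoint conditions.
Applying the endpoint conditions y(4) = 1 and y(9) = -3: solve A·4 + B = 1 and A·9 + B = -3. Subtracting gives A(9 − 4) = -3 − 1, so A = -4/5, and B = 1 − A·4 = 21/5. Therefore
    y(x) = (-4/5) x + 21/5.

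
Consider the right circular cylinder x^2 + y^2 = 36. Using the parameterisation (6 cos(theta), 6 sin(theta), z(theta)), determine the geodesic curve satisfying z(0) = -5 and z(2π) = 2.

Parameterise the cylinder of radius R = 6 as
    r(θ) = (6 cos θ, 6 sin θ, z(θ)).
The arc-length element is
    ds = sqrt(36 + (dz/dθ)^2) dθ,
so the Lagrangian is L = sqrt(36 + z'^2).
L depends on z' only, not on z or θ, so ∂L/∂z = 0 and
    ∂L/∂z' = z' / sqrt(36 + z'^2).
The Euler-Lagrange equation gives
    d/dθ( z' / sqrt(36 + z'^2) ) = 0,
so z' is constant. Integrating once:
    z(θ) = a θ + b,
a helix on the cylinder (a straight line when the cylinder is unrolled). The constants a, b are determined by the endpoint conditions.
With endpoint conditions z(0) = -5 and z(2π) = 2: from z(0) = b we get b = -5, and a·2π + -5 = 2 gives a = 7/(2π), so
    z(θ) = (7/(2π)) θ − 5.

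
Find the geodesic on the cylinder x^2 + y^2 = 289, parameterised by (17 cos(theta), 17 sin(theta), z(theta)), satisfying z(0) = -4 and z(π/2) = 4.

Parameterise the cylinder of radius R = 17 as
    r(θ) = (17 cos θ, 17 sin θ, z(θ)).
The arc-length element is
    ds = sqrt(289 + (dz/dθ)^2) dθ,
so the Lagrangian is L = sqrt(289 + z'^2).
L depends on z' only, not on z or θ, so ∂L/∂z = 0 and
    ∂L/∂z' = z' / sqrt(289 + z'^2).
The Euler-Lagrange equation gives
    d/dθ( z' / sqrt(289 + z'^2) ) = 0,
so z' is constant. Integrating once:
    z(θ) = a θ + b,
a helix on the cylinder (a straight line when the cylinder is unrolled). The constants a, b are determined by the endpoint conditions.
With endpoint conditions z(0) = -4 and z(π/2) = 4: from z(0) = b we get b = -4, and a·π/2 + -4 = 4 gives a = 16/π, so
    z(θ) = (16/π) θ − 4.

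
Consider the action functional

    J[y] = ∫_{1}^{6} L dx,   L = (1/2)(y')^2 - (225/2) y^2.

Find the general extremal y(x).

The Lagrangian is L = (1/2)(y')^2 - (225/2) y^2.
∂L/∂y = -225y.
∂L/∂y' = y'.
The Euler-Lagrange equation d/dx(∂L/∂y') − ∂L/∂y = 0 becomes:
    y'' + 225 y = 0
General solution: y(x) = A sin(15x) + B cos(15x), where A and B are arbitrary constants fixed by the endpoint conditions.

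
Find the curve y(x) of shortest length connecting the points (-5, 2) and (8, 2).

Arc-length functional: J[y] = ∫ sqrt(1 + (y')^2) dx.
Lagrangian L = sqrt(1 + (y')^2) has no explicit y dependence, so ∂L/∂y = 0 and the Euler-Lagrange equation gives
    d/dx( y' / sqrt(1 + (y')^2) ) = 0  ⇒  y' / sqrt(1 + (y')^2) = const.
Hence y' is constant, so y(x) is affine.
Fitting the endpoints (-5, 2) and (8, 2):
    slope m = (2 − 2) / (8 − (-5)) = 0,
    intercept c = 2 − m·(-5) = 2.
Extremal: y(x) = 2.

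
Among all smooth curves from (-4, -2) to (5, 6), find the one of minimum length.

Arc-length functional: J[y] = ∫ sqrt(1 + (y')^2) dx.
Lagrangian L = sqrt(1 + (y')^2) has no explicit y dependence, so ∂L/∂y = 0 and the Euler-Lagrange equation gives
    d/dx( y' / sqrt(1 + (y')^2) ) = 0  ⇒  y' / sqrt(1 + (y')^2) = const.
Hence y' is constant, so y(x) is affine.
Fitting the endpoints (-4, -2) and (5, 6):
    slope m = (6 − (-2)) / (5 − (-4)) = 8/9,
    intercept c = (-2) − m·(-4) = 14/9.
Extremal: y(x) = (8/9) x + 14/9.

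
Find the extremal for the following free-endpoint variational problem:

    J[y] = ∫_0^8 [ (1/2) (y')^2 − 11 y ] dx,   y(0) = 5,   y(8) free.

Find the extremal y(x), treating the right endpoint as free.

The Lagrangian L = (1/2) (y')^2 − 11 y gives
    ∂L/∂y = −11,   ∂L/∂y' = y'.
Euler-Lagrange: d/dx(y') − (−11) = 0, i.e. y'' + 11 = 0, so
    y(x) = −(11/2) x^2 + C1 x + C2.
Fixed left endpoint y(0) = 5 ⇒ C2 = 5.
The right endpoint x = 8 is free, so the natural (transversality) condition is ∂L/∂y' |_{x=8} = 0, i.e. y'(8) = 0.
Compute y'(x) = −11 x + C1, so y'(8) = −88 + C1 = 0 ⇒ C1 = 88.
Therefore the extremal is
    y(x) = −(11/2) x^2 + 88 x + 5.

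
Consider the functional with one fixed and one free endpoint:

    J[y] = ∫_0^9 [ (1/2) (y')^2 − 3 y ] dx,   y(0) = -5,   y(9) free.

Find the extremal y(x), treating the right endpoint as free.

The Lagrangian L = (1/2) (y')^2 − 3 y gives
    ∂L/∂y = −3,   ∂L/∂y' = y'.
Euler-Lagrange: d/dx(y') − (−3) = 0, i.e. y'' + 3 = 0, so
    y(x) = −(3/2) x^2 + C1 x + C2.
Fixed left endpoint y(0) = -5 ⇒ C2 = -5.
The right endpoint x = 9 is free, so the natural (transversality) condition is ∂L/∂y' |_{x=9} = 0, i.e. y'(9) = 0.
Compute y'(x) = −3 x + C1, so y'(9) = −27 + C1 = 0 ⇒ C1 = 27.
Therefore the extremal is
    y(x) = −(3/2) x^2 + 27 x − 5.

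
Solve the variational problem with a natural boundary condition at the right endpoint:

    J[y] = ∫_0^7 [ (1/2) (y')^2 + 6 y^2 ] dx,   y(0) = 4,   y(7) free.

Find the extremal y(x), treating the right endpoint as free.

The Lagrangian L = (1/2) (y')^2 + 6 y^2 gives
    ∂L/∂y = 12 y,   ∂L/∂y' = y'.
Euler-Lagrange: y'' − 12 y = 0.
With k = sqrt(12), the general solution is
    y(x) = A cosh(sqrt(12) x) + B sinh(sqrt(12) x).
Fixed left endpoint y(0) = 4 ⇒ A = 4.
The right endpoint x = 7 is free, so the natural (transversality) condition is ∂L/∂y' |_{x=7} = 0, i.e. y'(7) = 0.
Compute y'(x) = A k sinh(k x) + B k cosh(k x), so
    y'(7) = A k sinh(k·7) + B k cosh(k·7) = 0
    ⇒ B = −A tanh(k·7) = − 4 tanh(sqrt(12)·7).
Therefore the extremal is
    y(x) = 4 cosh(sqrt(12) x) − 4 tanh(sqrt(12)·7) sinh(sqrt(12) x).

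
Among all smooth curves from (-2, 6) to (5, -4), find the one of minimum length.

Arc-length functional: J[y] = ∫ sqrt(1 + (y')^2) dx.
Lagrangian L = sqrt(1 + (y')^2) has no explicit y dependence, so ∂L/∂y = 0 and the Euler-Lagrange equation gives
    d/dx( y' / sqrt(1 + (y')^2) ) = 0  ⇒  y' / sqrt(1 + (y')^2) = const.
Hence y' is constant, so y(x) is affine.
Fitting the endpoints (-2, 6) and (5, -4):
    slope m = ((-4) − 6) / (5 − (-2)) = -10/7,
    intercept c = 6 − m·(-2) = 22/7.
Extremal: y(x) = (-10/7) x + 22/7.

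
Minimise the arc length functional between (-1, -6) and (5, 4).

Arc-length functional: J[y] = ∫ sqrt(1 + (y')^2) dx.
Lagrangian L = sqrt(1 + (y')^2) has no explicit y dependence, so ∂L/∂y = 0 and the Euler-Lagrange equation gives
    d/dx( y' / sqrt(1 + (y')^2) ) = 0  ⇒  y' / sqrt(1 + (y')^2) = const.
Hence y' is constant, so y(x) is affine.
Fitting the endpoints (-1, -6) and (5, 4):
    slope m = (4 − (-6)) / (5 − (-1)) = 5/3,
    intercept c = (-6) − m·(-1) = -13/3.
Extremal: y(x) = (5/3) x - 13/3.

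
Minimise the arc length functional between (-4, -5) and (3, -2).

Arc-length functional: J[y] = ∫ sqrt(1 + (y')^2) dx.
Lagrangian L = sqrt(1 + (y')^2) has no explicit y dependence, so ∂L/∂y = 0 and the Euler-Lagrange equation gives
    d/dx( y' / sqrt(1 + (y')^2) ) = 0  ⇒  y' / sqrt(1 + (y')^2) = const.
Hence y' is constant, so y(x) is affine.
Fitting the endpoints (-4, -5) and (3, -2):
    slope m = ((-2) − (-5)) / (3 − (-4)) = 3/7,
    intercept c = (-5) − m·(-4) = -23/7.
Extremal: y(x) = (3/7) x - 23/7.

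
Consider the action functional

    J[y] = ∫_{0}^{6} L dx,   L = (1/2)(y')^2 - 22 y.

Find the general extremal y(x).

The Lagrangian is L = (1/2)(y')^2 - 22 y.
∂L/∂y = -22.
∂L/∂y' = y'.
The Euler-Lagrange equation d/dx(∂L/∂y') − ∂L/∂y = 0 becomes:
    y'' + 22 = 0
General solution: y(x) = -11 x^2 + A x + B, where A and B are arbitrary constants fixed by the endpoint conditions.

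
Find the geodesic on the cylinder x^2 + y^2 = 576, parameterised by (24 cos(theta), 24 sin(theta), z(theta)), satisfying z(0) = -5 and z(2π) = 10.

Parameterise the cylinder of radius R = 24 as
    r(θ) = (24 cos θ, 24 sin θ, z(θ)).
The arc-length element is
    ds = sqrt(576 + (dz/dθ)^2) dθ,
so the Lagrangian is L = sqrt(576 + z'^2).
L depends on z' only, not on z or θ, so ∂L/∂z = 0 and
    ∂L/∂z' = z' / sqrt(576 + z'^2).
The Euler-Lagrange equation gives
    d/dθ( z' / sqrt(576 + z'^2) ) = 0,
so z' is constant. Integrating once:
    z(θ) = a θ + b,
a helix on the cylinder (a straight line when the cylinder is unrolled). The constants a, b are determined by the endpoint conditions.
With endpoint conditions z(0) = -5 and z(2π) = 10: from z(0) = b we get b = -5, and a·2π + -5 = 10 gives a = 15/(2π), so
    z(θ) = (15/(2π)) θ − 5.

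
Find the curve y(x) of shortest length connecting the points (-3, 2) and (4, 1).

Arc-length functional: J[y] = ∫ sqrt(1 + (y')^2) dx.
Lagrangian L = sqrt(1 + (y')^2) has no explicit y dependence, so ∂L/∂y = 0 and the Euler-Lagrange equation gives
    d/dx( y' / sqrt(1 + (y')^2) ) = 0  ⇒  y' / sqrt(1 + (y')^2) = const.
Hence y' is constant, so y(x) is affine.
Fitting the endpoints (-3, 2) and (4, 1):
    slope m = (1 − 2) / (4 − (-3)) = -1/7,
    intercept c = 2 − m·(-3) = 11/7.
Extremal: y(x) = (-1/7) x + 11/7.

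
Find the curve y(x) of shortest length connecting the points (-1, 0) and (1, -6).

Arc-length functional: J[y] = ∫ sqrt(1 + (y')^2) dx.
Lagrangian L = sqrt(1 + (y')^2) has no explicit y dependence, so ∂L/∂y = 0 and the Euler-Lagrange equation gives
    d/dx( y' / sqrt(1 + (y')^2) ) = 0  ⇒  y' / sqrt(1 + (y')^2) = const.
Hence y' is constant, so y(x) is affine.
Fitting the endpoints (-1, 0) and (1, -6):
    slope m = ((-6) − 0) / (1 − (-1)) = -3,
    intercept c = 0 − m·(-1) = -3.
Extremal: y(x) = -3 x - 3.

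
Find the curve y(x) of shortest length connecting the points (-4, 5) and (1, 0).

Arc-length functional: J[y] = ∫ sqrt(1 + (y')^2) dx.
Lagrangian L = sqrt(1 + (y')^2) has no explicit y dependence, so ∂L/∂y = 0 and the Euler-Lagrange equation gives
    d/dx( y' / sqrt(1 + (y')^2) ) = 0  ⇒  y' / sqrt(1 + (y')^2) = const.
Hence y' is constant, so y(x) is affine.
Fitting the endpoints (-4, 5) and (1, 0):
    slope m = (0 − 5) / (1 − (-4)) = -1,
    intercept c = 5 − m·(-4) = 1.
Extremal: y(x) = -x + 1.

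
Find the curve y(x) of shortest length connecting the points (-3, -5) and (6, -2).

Arc-length functional: J[y] = ∫ sqrt(1 + (y')^2) dx.
Lagrangian L = sqrt(1 + (y')^2) has no explicit y dependence, so ∂L/∂y = 0 and the Euler-Lagrange equation gives
    d/dx( y' / sqrt(1 + (y')^2) ) = 0  ⇒  y' / sqrt(1 + (y')^2) = const.
Hence y' is constant, so y(x) is affine.
Fitting the endpoints (-3, -5) and (6, -2):
    slope m = ((-2) − (-5)) / (6 − (-3)) = 1/3,
    intercept c = (-5) − m·(-3) = -4.
Extremal: y(x) = (1/3) x - 4.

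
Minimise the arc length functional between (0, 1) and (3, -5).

Arc-length functional: J[y] = ∫ sqrt(1 + (y')^2) dx.
Lagrangian L = sqrt(1 + (y')^2) has no explicit y dependence, so ∂L/∂y = 0 and the Euler-Lagrange equation gives
    d/dx( y' / sqrt(1 + (y')^2) ) = 0  ⇒  y' / sqrt(1 + (y')^2) = const.
Hence y' is constant, so y(x) is affine.
Fitting the endpoints (0, 1) and (3, -5):
    slope m = ((-5) − 1) / (3 − 0) = -2,
    intercept c = 1 − m·0 = 1.
Extremal: y(x) = -2 x + 1.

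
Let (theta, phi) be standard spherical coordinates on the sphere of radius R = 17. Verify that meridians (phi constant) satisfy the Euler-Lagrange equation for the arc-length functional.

On the sphere of radius R = 17 with spherical coordinates (θ, φ), the induced metric is
    ds^2 = 289(dθ^2 + sin^2(θ) dφ^2).
Using θ as the parameter, the arc-length functional becomes
    J[φ] = ∫ 17 sqrt(1 + sin^2(θ) (dφ/dθ)^2) dθ.
So L = 17 sqrt(1 + sin^2(θ) φ'^2). Compute
    ∂L/∂φ = 0  (L has no explicit φ dependence),
    ∂L/∂φ' = 17 sin^2(θ) φ' / sqrt(1 + sin^2(θ) φ'^2).
For the candidate φ(θ) = c (constant), φ' = 0, so ∂L/∂φ' evaluated along the candidate vanishes, and ∂L/∂φ is identically zero. Hence
    d/dθ(∂L/∂φ') − ∂L/∂φ = 0
is satisfied. Therefore meridians φ = const are extremals of arc length — they are geodesics on the sphere.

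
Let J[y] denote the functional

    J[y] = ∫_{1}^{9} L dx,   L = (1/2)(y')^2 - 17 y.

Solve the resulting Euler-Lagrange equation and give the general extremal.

The Lagrangian is L = (1/2)(y')^2 - 17 y.
∂L/∂y = -17.
∂L/∂y' = y'.
The Euler-Lagrange equation d/dx(∂L/∂y') − ∂L/∂y = 0 becomes:
    y'' + 17 = 0
General solution: y(x) = -(17/2) x^2 + A x + B, where A and B are arbitrary constants fixed by the endpoint conditions.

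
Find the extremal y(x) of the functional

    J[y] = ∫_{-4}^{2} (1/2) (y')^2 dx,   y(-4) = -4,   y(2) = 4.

The Lagrangian is L = (1/2) (y')^2.
Compute ∂L/∂y = 0, ∂L/∂y' = y'.
The Euler-Lagrange equation d/dx(∂L/∂y') − ∂L/∂y = 0 reduces to
    y'' = 0.
Its general solution is
    y(x) = A x + B,
with A, B fixed by the endpoint conditions.
Applying the endpoint conditions y(-4) = -4 and y(2) = 4: solve A·-4 + B = -4 and A·2 + B = 4. Subtracting gives A(2 − -4) = 4 − -4, so A = 4/3, and B = -4 − A·-4 = 4/3. Therefore
    y(x) = (4/3) x + 4/3.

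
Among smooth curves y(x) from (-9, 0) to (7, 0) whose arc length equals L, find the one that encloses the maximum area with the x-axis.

Set up the augmented Lagrangian using a multiplier λ for the length constraint:
    F(y, y') = y − λ sqrt(1 + y'^2).
F has no explicit x dependence, so the Beltrami identity yields a first integral
    F − y' ∂F/∂y' = C.
Compute ∂F/∂y' = −λ y' / sqrt(1 + y'^2). Then
    y − λ sqrt(1 + y'^2) + λ y'^2 / sqrt(1 + y'^2) = C
    ⇒  y − λ / sqrt(1 + y'^2) = C.
Solving for y' and integrating gives
    (x − a)^2 + (y − b)^2 = λ^2,
a circular arc of radius λ. The constants a, b are determined by the endpoint conditions y(-9) = y(7) = 0, and λ is fixed implicitly by the length constraint
    ∫_{-9}^{7} sqrt(1 + y'^2) dx = L.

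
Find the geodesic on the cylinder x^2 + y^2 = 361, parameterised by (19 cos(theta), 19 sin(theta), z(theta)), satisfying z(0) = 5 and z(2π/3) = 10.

Parameterise the cylinder of radius R = 19 as
    r(θ) = (19 cos θ, 19 sin θ, z(θ)).
The arc-length element is
    ds = sqrt(361 + (dz/dθ)^2) dθ,
so the Lagrangian is L = sqrt(361 + z'^2).
L depends on z' only, not on z or θ, so ∂L/∂z = 0 and
    ∂L/∂z' = z' / sqrt(361 + z'^2).
The Euler-Lagrange equation gives
    d/dθ( z' / sqrt(361 + z'^2) ) = 0,
so z' is constant. Integrating once:
    z(θ) = a θ + b,
a helix on the cylinder (a straight line when the cylinder is unrolled). The constants a, b are determined by the endpoint conditions.
With endpoint conditions z(0) = 5 and z(2π/3) = 10: from z(0) = b we get b = 5, and a·2π/3 + 5 = 10 gives a = 15/(2π), so
    z(θ) = (15/(2π)) θ + 5.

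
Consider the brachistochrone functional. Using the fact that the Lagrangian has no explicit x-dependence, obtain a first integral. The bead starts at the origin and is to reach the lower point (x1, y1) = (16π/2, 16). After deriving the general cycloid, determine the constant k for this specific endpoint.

The Lagrangian L = sqrt((1 + y'^2) / y) has no explicit x dependence, so the Beltrami identity applies:
    L − y' ∂L/∂y' = C.
Compute ∂L/∂y' = y' / sqrt(y (1 + y'^2)).
Substitute:
    sqrt((1 + y'^2)/y) − y'·y' / sqrt(y (1 + y'^2))
    = (1 + y'^2) / sqrt(y (1 + y'^2)) − y'^2 / sqrt(y (1 + y'^2))
    = 1 / sqrt(y (1 + y'^2)) = C.
Squaring and rearranging gives the first integral
    y (1 + y'^2) = 1/C^2 =: k   (constant).
Solving this first-order ODE by the substitution
    y = (k/2)(1 − cos θ)
yields the cycloid parameterisation
    x(θ) = (k/2)(θ − sin θ),   y(θ) = (k/2)(1 − cos θ).
The constant k is fixed by the endpoint condition.
Now fit the given lower endpoint (x1, y1) = (16π/2, 16). At the bottom of the first arch (θ = π), the parametric equations give
    y(π) = (k/2)(1 − cos π) = k,
    x(π) = (k/2)(π − sin π) = kπ/2.
Matching y(π) = 16 gives k = 16, consistent with x(π) = 16π/2. Therefore the specific cycloid is
    x(θ) = (16/2)(θ − sin θ),   y(θ) = (16/2)(1 − cos θ).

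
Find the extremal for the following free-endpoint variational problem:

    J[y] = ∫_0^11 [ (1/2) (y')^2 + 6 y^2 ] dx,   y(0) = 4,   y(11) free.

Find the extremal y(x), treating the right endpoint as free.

The Lagrangian L = (1/2) (y')^2 + 6 y^2 gives
    ∂L/∂y = 12 y,   ∂L/∂y' = y'.
Euler-Lagrange: y'' − 12 y = 0.
With k = sqrt(12), the general solution is
    y(x) = A cosh(sqrt(12) x) + B sinh(sqrt(12) x).
Fixed left endpoint y(0) = 4 ⇒ A = 4.
The right endpoint x = 11 is free, so the natural (transversality) condition is ∂L/∂y' |_{x=11} = 0, i.e. y'(11) = 0.
Compute y'(x) = A k sinh(k x) + B k cosh(k x), so
    y'(11) = A k sinh(k·11) + B k cosh(k·11) = 0
    ⇒ B = −A tanh(k·11) = − 4 tanh(sqrt(12)·11).
Therefore the extremal is
    y(x) = 4 cosh(sqrt(12) x) − 4 tanh(sqrt(12)·11) sinh(sqrt(12) x).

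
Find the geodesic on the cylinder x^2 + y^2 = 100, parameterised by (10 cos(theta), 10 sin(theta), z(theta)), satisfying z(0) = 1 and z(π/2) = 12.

Parameterise the cylinder of radius R = 10 as
    r(θ) = (10 cos θ, 10 sin θ, z(θ)).
The arc-length element is
    ds = sqrt(100 + (dz/dθ)^2) dθ,
so the Lagrangian is L = sqrt(100 + z'^2).
L depends on z' only, not on z or θ, so ∂L/∂z = 0 and
    ∂L/∂z' = z' / sqrt(100 + z'^2).
The Euler-Lagrange equation gives
    d/dθ( z' / sqrt(100 + z'^2) ) = 0,
so z' is constant. Integrating once:
    z(θ) = a θ + b,
a helix on the cylinder (a straight line when the cylinder is unrolled). The constants a, b are determined by the endpoint conditions.
With endpoint conditions z(0) = 1 and z(π/2) = 12: from z(0) = b we get b = 1, and a·π/2 + 1 = 12 gives a = 22/π, so
    z(θ) = (22/π) θ + 1.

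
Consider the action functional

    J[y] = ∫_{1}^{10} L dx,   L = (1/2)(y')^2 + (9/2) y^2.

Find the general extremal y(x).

The Lagrangian is L = (1/2)(y')^2 + (9/2) y^2.
∂L/∂y = 9y.
∂L/∂y' = y'.
The Euler-Lagrange equation d/dx(∂L/∂y') − ∂L/∂y = 0 becomes:
    y'' - 9 y = 0
General solution: y(x) = A e^(3x) + B e^(-3x), where A and B are arbitrary constants fixed by the endpoint conditions.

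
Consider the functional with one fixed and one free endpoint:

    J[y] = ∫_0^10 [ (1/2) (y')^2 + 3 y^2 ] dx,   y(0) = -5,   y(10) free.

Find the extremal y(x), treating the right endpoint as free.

The Lagrangian L = (1/2) (y')^2 + 3 y^2 gives
    ∂L/∂y = 6 y,   ∂L/∂y' = y'.
Euler-Lagrange: y'' − 6 y = 0.
With k = sqrt(6), the general solution is
    y(x) = A cosh(sqrt(6) x) + B sinh(sqrt(6) x).
Fixed left endpoint y(0) = -5 ⇒ A = -5.
The right endpoint x = 10 is free, so the natural (transversality) condition is ∂L/∂y' |_{x=10} = 0, i.e. y'(10) = 0.
Compute y'(x) = A k sinh(k x) + B k cosh(k x), so
    y'(10) = A k sinh(k·10) + B k cosh(k·10) = 0
    ⇒ B = −A tanh(k·10) = 5 tanh(sqrt(6)·10).
Therefore the extremal is
    y(x) = −5 cosh(sqrt(6) x) + 5 tanh(sqrt(6)·10) sinh(sqrt(6) x).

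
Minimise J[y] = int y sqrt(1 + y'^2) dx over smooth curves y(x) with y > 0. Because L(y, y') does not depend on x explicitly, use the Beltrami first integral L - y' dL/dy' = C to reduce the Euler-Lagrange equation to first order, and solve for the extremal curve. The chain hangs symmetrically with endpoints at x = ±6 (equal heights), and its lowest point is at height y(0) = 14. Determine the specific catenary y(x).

The Lagrangian L(y, y') = y sqrt(1 + y'^2) has no explicit x dependence, so the Beltrami identity applies:
    L − y' ∂L/∂y' = C.
Compute ∂L/∂y' = y · y' / sqrt(1 + y'^2). Then
    L − y' ∂L/∂y'
    = y sqrt(1 + y'^2) − y · y'^2 / sqrt(1 + y'^2)
    = y (1 + y'^2 − y'^2) / sqrt(1 + y'^2)
    = y / sqrt(1 + y'^2) = C.
Squaring gives y^2 = C^2 (1 + y'^2), i.e.
    y'^2 = y^2 / C^2 − 1.
Separating variables,
    dy / sqrt(y^2 − C^2) = dx / C,
and integrating gives arccosh(y / C) = (x − a)/C, so
    y(x) = C cosh((x − a)/C),
the catenary. The constants C and a are fixed by the two endpoint conditions (and, for the hanging-chain problem, the length constraint selects C).
Now fit the given data. The endpoints x = ±6 are symmetric at equal height, so the catenary is even about its minimum: a = 0 and y(x) = C cosh(x/C). The lowest point is y(0) = C cosh(0) = C, and we are told y(0) = 14, so C = 14. Therefore
    y(x) = 14 cosh(x/14),
and at the endpoints
    y(±6) = 14 cosh(6/14).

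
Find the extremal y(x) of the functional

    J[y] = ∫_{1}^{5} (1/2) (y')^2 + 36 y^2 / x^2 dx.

The Lagrangian is L = (1/2) (y')^2 + 36 y^2 / x^2.
Compute ∂L/∂y = 72y/x^2, ∂L/∂y' = y'.
The Euler-Lagrange equation d/dx(∂L/∂y') − ∂L/∂y = 0 reduces to
    y'' − 72/x^2 · y = 0  (x > 0).
Its general solution is
    y(x) = A x^9 + B x^(-8),
with A, B fixed by the endpoint conditions.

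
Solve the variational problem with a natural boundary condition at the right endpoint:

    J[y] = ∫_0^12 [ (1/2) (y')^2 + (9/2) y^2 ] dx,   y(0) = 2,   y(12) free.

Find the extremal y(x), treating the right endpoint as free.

The Lagrangian L = (1/2) (y')^2 + (9/2) y^2 gives
    ∂L/∂y = 9 y,   ∂L/∂y' = y'.
Euler-Lagrange: y'' − 9 y = 0.
With k = 3, the general solution is
    y(x) = A cosh(3 x) + B sinh(3 x).
Fixed left endpoint y(0) = 2 ⇒ A = 2.
The right endpoint x = 12 is free, so the natural (transversality) condition is ∂L/∂y' |_{x=12} = 0, i.e. y'(12) = 0.
Compute y'(x) = A k sinh(k x) + B k cosh(k x), so
    y'(12) = A k sinh(k·12) + B k cosh(k·12) = 0
    ⇒ B = −A tanh(k·12) = − 2 tanh(3·12).
Therefore the extremal is
    y(x) = 2 cosh(3 x) − 2 tanh(3·12) sinh(3 x).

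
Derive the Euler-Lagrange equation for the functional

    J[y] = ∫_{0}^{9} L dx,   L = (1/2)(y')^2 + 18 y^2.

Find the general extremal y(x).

The Lagrangian is L = (1/2)(y')^2 + 18 y^2.
∂L/∂y = 36y.
∂L/∂y' = y'.
The Euler-Lagrange equation d/dx(∂L/∂y') − ∂L/∂y = 0 becomes:
    y'' - 36 y = 0
General solution: y(x) = A e^(6x) + B e^(-6x), where A and B are arbitrary constants fixed by the endpoint conditions.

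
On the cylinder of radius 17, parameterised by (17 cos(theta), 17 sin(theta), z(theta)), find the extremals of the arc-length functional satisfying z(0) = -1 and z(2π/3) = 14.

Parameterise the cylinder of radius R = 17 as
    r(θ) = (17 cos θ, 17 sin θ, z(θ)).
The arc-length element is
    ds = sqrt(289 + (dz/dθ)^2) dθ,
so the Lagrangian is L = sqrt(289 + z'^2).
L depends on z' only, not on z or θ, so ∂L/∂z = 0 and
    ∂L/∂z' = z' / sqrt(289 + z'^2).
The Euler-Lagrange equation gives
    d/dθ( z' / sqrt(289 + z'^2) ) = 0,
so z' is constant. Integrating once:
    z(θ) = a θ + b,
a helix on the cylinder (a straight line when the cylinder is unrolled). The constants a, b are determined by the endpoint conditions.
With endpoint conditions z(0) = -1 and z(2π/3) = 14: from z(0) = b we get b = -1, and a·2π/3 + -1 = 14 gives a = 45/(2π), so
    z(θ) = (45/(2π)) θ − 1.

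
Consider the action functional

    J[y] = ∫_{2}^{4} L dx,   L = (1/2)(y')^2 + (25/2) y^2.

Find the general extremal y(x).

The Lagrangian is L = (1/2)(y')^2 + (25/2) y^2.
∂L/∂y = 25y.
∂L/∂y' = y'.
The Euler-Lagrange equation d/dx(∂L/∂y') − ∂L/∂y = 0 becomes:
    y'' - 25 y = 0
General solution: y(x) = A e^(5x) + B e^(-5x), where A and B are arbitrary constants fixed by the endpoint conditions.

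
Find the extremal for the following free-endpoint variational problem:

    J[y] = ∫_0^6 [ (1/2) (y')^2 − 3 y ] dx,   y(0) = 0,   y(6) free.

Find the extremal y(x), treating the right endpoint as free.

The Lagrangian L = (1/2) (y')^2 − 3 y gives
    ∂L/∂y = −3,   ∂L/∂y' = y'.
Euler-Lagrange: d/dx(y') − (−3) = 0, i.e. y'' + 3 = 0, so
    y(x) = −(3/2) x^2 + C1 x + C2.
Fixed left endpoint y(0) = 0 ⇒ C2 = 0.
The right endpoint x = 6 is free, so the natural (transversality) condition is ∂L/∂y' |_{x=6} = 0, i.e. y'(6) = 0.
Compute y'(x) = −3 x + C1, so y'(6) = −18 + C1 = 0 ⇒ C1 = 18.
Therefore the extremal is
    y(x) = −(3/2) x^2 + 18 x.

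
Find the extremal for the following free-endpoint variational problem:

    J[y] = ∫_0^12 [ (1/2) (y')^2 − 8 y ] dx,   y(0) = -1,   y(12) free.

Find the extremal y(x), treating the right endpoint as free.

The Lagrangian L = (1/2) (y')^2 − 8 y gives
    ∂L/∂y = −8,   ∂L/∂y' = y'.
Euler-Lagrange: d/dx(y') − (−8) = 0, i.e. y'' + 8 = 0, so
    y(x) = −(8/2) x^2 + C1 x + C2.
Fixed left endpoint y(0) = -1 ⇒ C2 = -1.
The right endpoint x = 12 is free, so the natural (transversality) condition is ∂L/∂y' |_{x=12} = 0, i.e. y'(12) = 0.
Compute y'(x) = −8 x + C1, so y'(12) = −96 + C1 = 0 ⇒ C1 = 96.
Therefore the extremal is
    y(x) = −4 x^2 + 96 x − 1.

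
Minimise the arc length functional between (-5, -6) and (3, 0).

Arc-length functional: J[y] = ∫ sqrt(1 + (y')^2) dx.
Lagrangian L = sqrt(1 + (y')^2) has no explicit y dependence, so ∂L/∂y = 0 and the Euler-Lagrange equation gives
    d/dx( y' / sqrt(1 + (y')^2) ) = 0  ⇒  y' / sqrt(1 + (y')^2) = const.
Hence y' is constant, so y(x) is affine.
Fitting the endpoints (-5, -6) and (3, 0):
    slope m = (0 − (-6)) / (3 − (-5)) = 3/4,
    intercept c = (-6) − m·(-5) = -9/4.
Extremal: y(x) = (3/4) x - 9/4.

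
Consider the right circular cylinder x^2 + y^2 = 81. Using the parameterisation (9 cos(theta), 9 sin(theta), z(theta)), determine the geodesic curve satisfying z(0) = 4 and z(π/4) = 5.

Parameterise the cylinder of radius R = 9 as
    r(θ) = (9 cos θ, 9 sin θ, z(θ)).
The arc-length element is
    ds = sqrt(81 + (dz/dθ)^2) dθ,
so the Lagrangian is L = sqrt(81 + z'^2).
L depends on z' only, not on z or θ, so ∂L/∂z = 0 and
    ∂L/∂z' = z' / sqrt(81 + z'^2).
The Euler-Lagrange equation gives
    d/dθ( z' / sqrt(81 + z'^2) ) = 0,
so z' is constant. Integrating once:
    z(θ) = a θ + b,
a helix on the cylinder (a straight line when the cylinder is unrolled). The constants a, b are determined by the endpoint conditions.
With endpoint conditions z(0) = 4 and z(π/4) = 5: from z(0) = b we get b = 4, and a·π/4 + 4 = 5 gives a = 4/π, so
    z(θ) = (4/π) θ + 4.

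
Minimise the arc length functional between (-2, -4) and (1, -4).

Arc-length functional: J[y] = ∫ sqrt(1 + (y')^2) dx.
Lagrangian L = sqrt(1 + (y')^2) has no explicit y dependence, so ∂L/∂y = 0 and the Euler-Lagrange equation gives
    d/dx( y' / sqrt(1 + (y')^2) ) = 0  ⇒  y' / sqrt(1 + (y')^2) = const.
Hence y' is constant, so y(x) is affine.
Fitting the endpoints (-2, -4) and (1, -4):
    slope m = ((-4) − (-4)) / (1 − (-2)) = 0,
    intercept c = (-4) − m·(-2) = -4.
Extremal: y(x) = -4.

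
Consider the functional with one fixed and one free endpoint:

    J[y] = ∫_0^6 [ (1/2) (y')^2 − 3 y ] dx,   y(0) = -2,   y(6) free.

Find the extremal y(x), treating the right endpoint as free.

The Lagrangian L = (1/2) (y')^2 − 3 y gives
    ∂L/∂y = −3,   ∂L/∂y' = y'.
Euler-Lagrange: d/dx(y') − (−3) = 0, i.e. y'' + 3 = 0, so
    y(x) = −(3/2) x^2 + C1 x + C2.
Fixed left endpoint y(0) = -2 ⇒ C2 = -2.
The right endpoint x = 6 is free, so the natural (transversality) condition is ∂L/∂y' |_{x=6} = 0, i.e. y'(6) = 0.
Compute y'(x) = −3 x + C1, so y'(6) = −18 + C1 = 0 ⇒ C1 = 18.
Therefore the extremal is
    y(x) = −(3/2) x^2 + 18 x − 2.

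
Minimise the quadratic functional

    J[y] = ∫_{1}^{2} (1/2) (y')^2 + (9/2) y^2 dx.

The Lagrangian is L = (1/2) (y')^2 + (9/2) y^2.
Compute ∂L/∂y = 9y, ∂L/∂y' = y'.
The Euler-Lagrange equation d/dx(∂L/∂y') − ∂L/∂y = 0 reduces to
    y'' − 9 y = 0.
Its general solution is
    y(x) = A e^(3x) + B e^(−3x),
with A, B fixed by the endpoint conditions.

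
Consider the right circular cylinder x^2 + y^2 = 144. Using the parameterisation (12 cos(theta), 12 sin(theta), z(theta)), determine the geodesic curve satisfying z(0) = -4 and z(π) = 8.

Parameterise the cylinder of radius R = 12 as
    r(θ) = (12 cos θ, 12 sin θ, z(θ)).
The arc-length element is
    ds = sqrt(144 + (dz/dθ)^2) dθ,
so the Lagrangian is L = sqrt(144 + z'^2).
L depends on z' only, not on z or θ, so ∂L/∂z = 0 and
    ∂L/∂z' = z' / sqrt(144 + z'^2).
The Euler-Lagrange equation gives
    d/dθ( z' / sqrt(144 + z'^2) ) = 0,
so z' is constant. Integrating once:
    z(θ) = a θ + b,
a helix on the cylinder (a straight line when the cylinder is unrolled). The constants a, b are determined by the endpoint conditions.
With endpoint conditions z(0) = -4 and z(π) = 8: from z(0) = b we get b = -4, and a·π + -4 = 8 gives a = 12/π, so
    z(θ) = (12/π) θ − 4.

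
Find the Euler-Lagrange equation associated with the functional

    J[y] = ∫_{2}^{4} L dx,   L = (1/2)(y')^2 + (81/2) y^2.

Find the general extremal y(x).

The Lagrangian is L = (1/2)(y')^2 + (81/2) y^2.
∂L/∂y = 81y.
∂L/∂y' = y'.
The Euler-Lagrange equation d/dx(∂L/∂y') − ∂L/∂y = 0 becomes:
    y'' - 81 y = 0
General solution: y(x) = A e^(9x) + B e^(-9x), where A and B are arbitrary constants fixed by the endpoint conditions.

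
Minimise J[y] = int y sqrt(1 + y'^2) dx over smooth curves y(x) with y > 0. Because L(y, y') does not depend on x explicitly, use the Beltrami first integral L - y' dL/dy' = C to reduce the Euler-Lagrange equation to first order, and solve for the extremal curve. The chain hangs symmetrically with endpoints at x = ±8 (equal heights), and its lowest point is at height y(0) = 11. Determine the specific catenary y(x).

The Lagrangian L(y, y') = y sqrt(1 + y'^2) has no explicit x dependence, so the Beltrami identity applies:
    L − y' ∂L/∂y' = C.
Compute ∂L/∂y' = y · y' / sqrt(1 + y'^2). Then
    L − y' ∂L/∂y'
    = y sqrt(1 + y'^2) − y · y'^2 / sqrt(1 + y'^2)
    = y (1 + y'^2 − y'^2) / sqrt(1 + y'^2)
    = y / sqrt(1 + y'^2) = C.
Squaring gives y^2 = C^2 (1 + y'^2), i.e.
    y'^2 = y^2 / C^2 − 1.
Separating variables,
    dy / sqrt(y^2 − C^2) = dx / C,
and integrating gives arccosh(y / C) = (x − a)/C, so
    y(x) = C cosh((x − a)/C),
the catenary. The constants C and a are fixed by the two endpoint conditions (and, for the hanging-chain problem, the length constraint selects C).
Now fit the given data. The endpoints x = ±8 are symmetric at equal height, so the catenary is even about its minimum: a = 0 and y(x) = C cosh(x/C). The lowest point is y(0) = C cosh(0) = C, and we are told y(0) = 11, so C = 11. Therefore
    y(x) = 11 cosh(x/11),
and at the endpoints
    y(±8) = 11 cosh(8/11).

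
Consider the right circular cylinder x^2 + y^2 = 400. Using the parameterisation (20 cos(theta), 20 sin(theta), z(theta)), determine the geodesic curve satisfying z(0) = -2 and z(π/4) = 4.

Parameterise the cylinder of radius R = 20 as
    r(θ) = (20 cos θ, 20 sin θ, z(θ)).
The arc-length element is
    ds = sqrt(400 + (dz/dθ)^2) dθ,
so the Lagrangian is L = sqrt(400 + z'^2).
L depends on z' only, not on z or θ, so ∂L/∂z = 0 and
    ∂L/∂z' = z' / sqrt(400 + z'^2).
The Euler-Lagrange equation gives
    d/dθ( z' / sqrt(400 + z'^2) ) = 0,
so z' is constant. Integrating once:
    z(θ) = a θ + b,
a helix on the cylinder (a straight line when the cylinder is unrolled). The constants a, b are determined by the endpoint conditions.
With endpoint conditions z(0) = -2 and z(π/4) = 4: from z(0) = b we get b = -2, and a·π/4 + -2 = 4 gives a = 24/π, so
    z(θ) = (24/π) θ − 2.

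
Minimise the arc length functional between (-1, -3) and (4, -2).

Arc-length functional: J[y] = ∫ sqrt(1 + (y')^2) dx.
Lagrangian L = sqrt(1 + (y')^2) has no explicit y dependence, so ∂L/∂y = 0 and the Euler-Lagrange equation gives
    d/dx( y' / sqrt(1 + (y')^2) ) = 0  ⇒  y' / sqrt(1 + (y')^2) = const.
Hence y' is constant, so y(x) is affine.
Fitting the endpoints (-1, -3) and (4, -2):
    slope m = ((-2) − (-3)) / (4 − (-1)) = 1/5,
    intercept c = (-3) − m·(-1) = -14/5.
Extremal: y(x) = (1/5) x - 14/5.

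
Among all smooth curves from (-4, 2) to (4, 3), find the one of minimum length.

Arc-length functional: J[y] = ∫ sqrt(1 + (y')^2) dx.
Lagrangian L = sqrt(1 + (y')^2) has no explicit y dependence, so ∂L/∂y = 0 and the Euler-Lagrange equation gives
    d/dx( y' / sqrt(1 + (y')^2) ) = 0  ⇒  y' / sqrt(1 + (y')^2) = const.
Hence y' is constant, so y(x) is affine.
Fitting the endpoints (-4, 2) and (4, 3):
    slope m = (3 − 2) / (4 − (-4)) = 1/8,
    intercept c = 2 − m·(-4) = 5/2.
Extremal: y(x) = (1/8) x + 5/2.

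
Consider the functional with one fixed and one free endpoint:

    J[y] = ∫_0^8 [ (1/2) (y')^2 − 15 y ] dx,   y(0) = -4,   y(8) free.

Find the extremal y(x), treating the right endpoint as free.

The Lagrangian L = (1/2) (y')^2 − 15 y gives
    ∂L/∂y = −15,   ∂L/∂y' = y'.
Euler-Lagrange: d/dx(y') − (−15) = 0, i.e. y'' + 15 = 0, so
    y(x) = −(15/2) x^2 + C1 x + C2.
Fixed left endpoint y(0) = -4 ⇒ C2 = -4.
The right endpoint x = 8 is free, so the natural (transversality) condition is ∂L/∂y' |_{x=8} = 0, i.e. y'(8) = 0.
Compute y'(x) = −15 x + C1, so y'(8) = −120 + C1 = 0 ⇒ C1 = 120.
Therefore the extremal is
    y(x) = −(15/2) x^2 + 120 x − 4.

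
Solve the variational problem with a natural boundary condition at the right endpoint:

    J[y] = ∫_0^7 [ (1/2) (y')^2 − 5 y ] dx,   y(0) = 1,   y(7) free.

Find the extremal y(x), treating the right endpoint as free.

The Lagrangian L = (1/2) (y')^2 − 5 y gives
    ∂L/∂y = −5,   ∂L/∂y' = y'.
Euler-Lagrange: d/dx(y') − (−5) = 0, i.e. y'' + 5 = 0, so
    y(x) = −(5/2) x^2 + C1 x + C2.
Fixed left endpoint y(0) = 1 ⇒ C2 = 1.
The right endpoint x = 7 is free, so the natural (transversality) condition is ∂L/∂y' |_{x=7} = 0, i.e. y'(7) = 0.
Compute y'(x) = −5 x + C1, so y'(7) = −35 + C1 = 0 ⇒ C1 = 35.
Therefore the extremal is
    y(x) = −(5/2) x^2 + 35 x + 1.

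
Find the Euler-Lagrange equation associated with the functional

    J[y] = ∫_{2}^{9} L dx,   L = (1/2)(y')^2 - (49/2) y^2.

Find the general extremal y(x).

The Lagrangian is L = (1/2)(y')^2 - (49/2) y^2.
∂L/∂y = -49y.
∂L/∂y' = y'.
The Euler-Lagrange equation d/dx(∂L/∂y') − ∂L/∂y = 0 becomes:
    y'' + 49 y = 0
General solution: y(x) = A sin(7x) + B cos(7x), where A and B are arbitrary constants fixed by the endpoint conditions.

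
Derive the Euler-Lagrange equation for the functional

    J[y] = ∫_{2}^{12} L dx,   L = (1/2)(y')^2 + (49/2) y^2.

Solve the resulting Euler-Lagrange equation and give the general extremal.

The Lagrangian is L = (1/2)(y')^2 + (49/2) y^2.
∂L/∂y = 49y.
∂L/∂y' = y'.
The Euler-Lagrange equation d/dx(∂L/∂y') − ∂L/∂y = 0 becomes:
    y'' - 49 y = 0
General solution: y(x) = A e^(7x) + B e^(-7x), where A and B are arbitrary constants fixed by the endpoint conditions.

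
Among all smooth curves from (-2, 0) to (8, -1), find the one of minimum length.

Arc-length functional: J[y] = ∫ sqrt(1 + (y')^2) dx.
Lagrangian L = sqrt(1 + (y')^2) has no explicit y dependence, so ∂L/∂y = 0 and the Euler-Lagrange equation gives
    d/dx( y' / sqrt(1 + (y')^2) ) = 0  ⇒  y' / sqrt(1 + (y')^2) = const.
Hence y' is constant, so y(x) is affine.
Fitting the endpoints (-2, 0) and (8, -1):
    slope m = ((-1) − 0) / (8 − (-2)) = -1/10,
    intercept c = 0 − m·(-2) = -1/5.
Extremal: y(x) = (-1/10) x - 1/5.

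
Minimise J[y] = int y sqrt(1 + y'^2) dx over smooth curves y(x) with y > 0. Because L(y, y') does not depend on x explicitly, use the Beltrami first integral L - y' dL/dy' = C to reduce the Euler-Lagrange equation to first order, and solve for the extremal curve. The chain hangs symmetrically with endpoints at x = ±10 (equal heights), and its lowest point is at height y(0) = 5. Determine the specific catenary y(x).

The Lagrangian L(y, y') = y sqrt(1 + y'^2) has no explicit x dependence, so the Beltrami identity applies:
    L − y' ∂L/∂y' = C.
Compute ∂L/∂y' = y · y' / sqrt(1 + y'^2). Then
    L − y' ∂L/∂y'
    = y sqrt(1 + y'^2) − y · y'^2 / sqrt(1 + y'^2)
    = y (1 + y'^2 − y'^2) / sqrt(1 + y'^2)
    = y / sqrt(1 + y'^2) = C.
Squaring gives y^2 = C^2 (1 + y'^2), i.e.
    y'^2 = y^2 / C^2 − 1.
Separating variables,
    dy / sqrt(y^2 − C^2) = dx / C,
and integrating gives arccosh(y / C) = (x − a)/C, so
    y(x) = C cosh((x − a)/C),
the catenary. The constants C and a are fixed by the two endpoint conditions (and, for the hanging-chain problem, the length constraint selects C).
Now fit the given data. The endpoints x = ±10 are symmetric at equal height, so the catenary is even about its minimum: a = 0 and y(x) = C cosh(x/C). The lowest point is y(0) = C cosh(0) = C, and we are told y(0) = 5, so C = 5. Therefore
    y(x) = 5 cosh(x/5),
and at the endpoints
    y(±10) = 5 cosh(10/5).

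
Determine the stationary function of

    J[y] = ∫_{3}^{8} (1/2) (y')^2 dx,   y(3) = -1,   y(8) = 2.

The Lagrangian is L = (1/2) (y')^2.
Compute ∂L/∂y = 0, ∂L/∂y' = y'.
The Euler-Lagrange equation d/dx(∂L/∂y') − ∂L/∂y = 0 reduces to
    y'' = 0.
Its general solution is
    y(x) = A x + B,
with A, B fixed by the endpoint conditions.
Applying the endpoint conditions y(3) = -1 and y(8) = 2: solve A·3 + B = -1 and A·8 + B = 2. Subtracting gives A(8 − 3) = 2 − -1, so A = 3/5, and B = -1 − A·3 = -14/5. Therefore
    y(x) = (3/5) x - 14/5.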